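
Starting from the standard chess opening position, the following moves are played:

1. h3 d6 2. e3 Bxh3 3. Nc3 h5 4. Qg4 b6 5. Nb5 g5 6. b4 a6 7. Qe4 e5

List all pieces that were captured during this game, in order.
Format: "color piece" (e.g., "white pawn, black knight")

Tracking captures:
  Bxh3: captured white pawn

white pawn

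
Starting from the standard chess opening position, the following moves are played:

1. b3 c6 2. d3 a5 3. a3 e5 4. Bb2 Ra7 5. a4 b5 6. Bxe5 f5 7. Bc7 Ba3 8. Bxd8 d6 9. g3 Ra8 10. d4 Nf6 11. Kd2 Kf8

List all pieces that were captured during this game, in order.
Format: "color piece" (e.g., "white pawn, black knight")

Tracking captures:
  Bxe5: captured black pawn
  Bxd8: captured black queen

black pawn, black queen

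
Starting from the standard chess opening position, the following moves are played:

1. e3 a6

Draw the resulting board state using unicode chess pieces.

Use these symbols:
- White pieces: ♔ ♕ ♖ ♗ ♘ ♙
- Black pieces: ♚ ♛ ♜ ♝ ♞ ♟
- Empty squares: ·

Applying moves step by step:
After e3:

♜ ♞ ♝ ♛ ♚ ♝ ♞ ♜
♟ ♟ ♟ ♟ ♟ ♟ ♟ ♟
· · · · · · · ·
· · · · · · · ·
· · · · · · · ·
· · · · ♙ · · ·
♙ ♙ ♙ ♙ · ♙ ♙ ♙
♖ ♘ ♗ ♕ ♔ ♗ ♘ ♖


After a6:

♜ ♞ ♝ ♛ ♚ ♝ ♞ ♜
· ♟ ♟ ♟ ♟ ♟ ♟ ♟
♟ · · · · · · ·
· · · · · · · ·
· · · · · · · ·
· · · · ♙ · · ·
♙ ♙ ♙ ♙ · ♙ ♙ ♙
♖ ♘ ♗ ♕ ♔ ♗ ♘ ♖



  a b c d e f g h
  ─────────────────
8│♜ ♞ ♝ ♛ ♚ ♝ ♞ ♜│8
7│· ♟ ♟ ♟ ♟ ♟ ♟ ♟│7
6│♟ · · · · · · ·│6
5│· · · · · · · ·│5
4│· · · · · · · ·│4
3│· · · · ♙ · · ·│3
2│♙ ♙ ♙ ♙ · ♙ ♙ ♙│2
1│♖ ♘ ♗ ♕ ♔ ♗ ♘ ♖│1
  ─────────────────
  a b c d e f g h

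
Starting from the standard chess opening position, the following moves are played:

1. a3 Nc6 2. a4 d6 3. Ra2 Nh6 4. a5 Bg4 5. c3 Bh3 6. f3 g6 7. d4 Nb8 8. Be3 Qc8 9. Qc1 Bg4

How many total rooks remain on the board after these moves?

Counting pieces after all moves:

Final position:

  a b c d e f g h
  ─────────────────
8│♜ ♞ ♛ · ♚ ♝ · ♜│8
7│♟ ♟ ♟ · ♟ ♟ · ♟│7
6│· · · ♟ · · ♟ ♞│6
5│♙ · · · · · · ·│5
4│· · · ♙ · · ♝ ·│4
3│· · ♙ · ♗ ♙ · ·│3
2│♖ ♙ · · ♙ · ♙ ♙│2
1│· ♘ ♕ · ♔ ♗ ♘ ♖│1
  ─────────────────
  a b c d e f g h


4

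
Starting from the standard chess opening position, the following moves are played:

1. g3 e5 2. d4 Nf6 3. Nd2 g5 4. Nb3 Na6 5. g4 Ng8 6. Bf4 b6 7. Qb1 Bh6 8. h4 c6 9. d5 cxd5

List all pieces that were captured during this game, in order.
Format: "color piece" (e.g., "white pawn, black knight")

Tracking captures:
  cxd5: captured white pawn

white pawn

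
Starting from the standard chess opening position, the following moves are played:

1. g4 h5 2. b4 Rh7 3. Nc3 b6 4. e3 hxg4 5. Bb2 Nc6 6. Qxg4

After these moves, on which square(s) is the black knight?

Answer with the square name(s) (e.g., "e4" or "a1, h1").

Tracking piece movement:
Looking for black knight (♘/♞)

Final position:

  a b c d e f g h
  ─────────────────
8│♜ · ♝ ♛ ♚ ♝ ♞ ·│8
7│♟ · ♟ ♟ ♟ ♟ ♟ ♜│7
6│· ♟ ♞ · · · · ·│6
5│· · · · · · · ·│5
4│· ♙ · · · · ♕ ·│4
3│· · ♘ · ♙ · · ·│3
2│♙ ♗ ♙ ♙ · ♙ · ♙│2
1│♖ · · · ♔ ♗ ♘ ♖│1
  ─────────────────
  a b c d e f g h


c6, g8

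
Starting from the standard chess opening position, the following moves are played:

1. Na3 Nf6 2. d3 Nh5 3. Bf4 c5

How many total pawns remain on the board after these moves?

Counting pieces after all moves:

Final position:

  a b c d e f g h
  ─────────────────
8│♜ ♞ ♝ ♛ ♚ ♝ · ♜│8
7│♟ ♟ · ♟ ♟ ♟ ♟ ♟│7
6│· · · · · · · ·│6
5│· · ♟ · · · · ♞│5
4│· · · · · ♗ · ·│4
3│♘ · · ♙ · · · ·│3
2│♙ ♙ ♙ · ♙ ♙ ♙ ♙│2
1│♖ · · ♕ ♔ ♗ ♘ ♖│1
  ─────────────────
  a b c d e f g h


16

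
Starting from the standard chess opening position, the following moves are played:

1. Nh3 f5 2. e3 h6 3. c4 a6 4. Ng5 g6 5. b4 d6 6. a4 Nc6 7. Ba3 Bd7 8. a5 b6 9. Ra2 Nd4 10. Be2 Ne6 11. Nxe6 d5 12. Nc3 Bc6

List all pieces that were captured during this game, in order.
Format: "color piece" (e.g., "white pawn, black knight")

Tracking captures:
  Nxe6: captured black knight

black knight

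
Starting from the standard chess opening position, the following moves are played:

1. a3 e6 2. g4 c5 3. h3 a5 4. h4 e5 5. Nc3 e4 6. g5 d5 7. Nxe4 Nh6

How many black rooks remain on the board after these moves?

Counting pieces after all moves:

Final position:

  a b c d e f g h
  ─────────────────
8│♜ ♞ ♝ ♛ ♚ ♝ · ♜│8
7│· ♟ · · · ♟ ♟ ♟│7
6│· · · · · · · ♞│6
5│♟ · ♟ ♟ · · ♙ ·│5
4│· · · · ♘ · · ♙│4
3│♙ · · · · · · ·│3
2│· ♙ ♙ ♙ ♙ ♙ · ·│2
1│♖ · ♗ ♕ ♔ ♗ ♘ ♖│1
  ─────────────────
  a b c d e f g h


2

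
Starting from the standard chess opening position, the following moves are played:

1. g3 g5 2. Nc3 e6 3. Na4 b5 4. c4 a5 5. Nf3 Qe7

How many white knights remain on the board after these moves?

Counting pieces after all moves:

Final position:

  a b c d e f g h
  ─────────────────
8│♜ ♞ ♝ · ♚ ♝ ♞ ♜│8
7│· · ♟ ♟ ♛ ♟ · ♟│7
6│· · · · ♟ · · ·│6
5│♟ ♟ · · · · ♟ ·│5
4│♘ · ♙ · · · · ·│4
3│· · · · · ♘ ♙ ·│3
2│♙ ♙ · ♙ ♙ ♙ · ♙│2
1│♖ · ♗ ♕ ♔ ♗ · ♖│1
  ─────────────────
  a b c d e f g h


2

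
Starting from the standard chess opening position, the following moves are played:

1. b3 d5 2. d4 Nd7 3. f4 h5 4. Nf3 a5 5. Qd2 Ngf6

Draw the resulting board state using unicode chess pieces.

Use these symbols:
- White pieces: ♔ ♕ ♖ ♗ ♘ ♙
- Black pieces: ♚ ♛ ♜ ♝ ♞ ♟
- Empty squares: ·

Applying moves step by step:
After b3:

♜ ♞ ♝ ♛ ♚ ♝ ♞ ♜
♟ ♟ ♟ ♟ ♟ ♟ ♟ ♟
· · · · · · · ·
· · · · · · · ·
· · · · · · · ·
· ♙ · · · · · ·
♙ · ♙ ♙ ♙ ♙ ♙ ♙
♖ ♘ ♗ ♕ ♔ ♗ ♘ ♖


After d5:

♜ ♞ ♝ ♛ ♚ ♝ ♞ ♜
♟ ♟ ♟ · ♟ ♟ ♟ ♟
· · · · · · · ·
· · · ♟ · · · ·
· · · · · · · ·
· ♙ · · · · · ·
♙ · ♙ ♙ ♙ ♙ ♙ ♙
♖ ♘ ♗ ♕ ♔ ♗ ♘ ♖


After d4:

♜ ♞ ♝ ♛ ♚ ♝ ♞ ♜
♟ ♟ ♟ · ♟ ♟ ♟ ♟
· · · · · · · ·
· · · ♟ · · · ·
· · · ♙ · · · ·
· ♙ · · · · · ·
♙ · ♙ · ♙ ♙ ♙ ♙
♖ ♘ ♗ ♕ ♔ ♗ ♘ ♖


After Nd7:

♜ · ♝ ♛ ♚ ♝ ♞ ♜
♟ ♟ ♟ ♞ ♟ ♟ ♟ ♟
· · · · · · · ·
· · · ♟ · · · ·
· · · ♙ · · · ·
· ♙ · · · · · ·
♙ · ♙ · ♙ ♙ ♙ ♙
♖ ♘ ♗ ♕ ♔ ♗ ♘ ♖


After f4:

♜ · ♝ ♛ ♚ ♝ ♞ ♜
♟ ♟ ♟ ♞ ♟ ♟ ♟ ♟
· · · · · · · ·
· · · ♟ · · · ·
· · · ♙ · ♙ · ·
· ♙ · · · · · ·
♙ · ♙ · ♙ · ♙ ♙
♖ ♘ ♗ ♕ ♔ ♗ ♘ ♖


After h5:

♜ · ♝ ♛ ♚ ♝ ♞ ♜
♟ ♟ ♟ ♞ ♟ ♟ ♟ ·
· · · · · · · ·
· · · ♟ · · · ♟
· · · ♙ · ♙ · ·
· ♙ · · · · · ·
♙ · ♙ · ♙ · ♙ ♙
♖ ♘ ♗ ♕ ♔ ♗ ♘ ♖


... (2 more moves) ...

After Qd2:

♜ · ♝ ♛ ♚ ♝ ♞ ♜
· ♟ ♟ ♞ ♟ ♟ ♟ ·
· · · · · · · ·
♟ · · ♟ · · · ♟
· · · ♙ · ♙ · ·
· ♙ · · · ♘ · ·
♙ · ♙ ♕ ♙ · ♙ ♙
♖ ♘ ♗ · ♔ ♗ · ♖


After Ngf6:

♜ · ♝ ♛ ♚ ♝ · ♜
· ♟ ♟ ♞ ♟ ♟ ♟ ·
· · · · · ♞ · ·
♟ · · ♟ · · · ♟
· · · ♙ · ♙ · ·
· ♙ · · · ♘ · ·
♙ · ♙ ♕ ♙ · ♙ ♙
♖ ♘ ♗ · ♔ ♗ · ♖



  a b c d e f g h
  ─────────────────
8│♜ · ♝ ♛ ♚ ♝ · ♜│8
7│· ♟ ♟ ♞ ♟ ♟ ♟ ·│7
6│· · · · · ♞ · ·│6
5│♟ · · ♟ · · · ♟│5
4│· · · ♙ · ♙ · ·│4
3│· ♙ · · · ♘ · ·│3
2│♙ · ♙ ♕ ♙ · ♙ ♙│2
1│♖ ♘ ♗ · ♔ ♗ · ♖│1
  ─────────────────
  a b c d e f g h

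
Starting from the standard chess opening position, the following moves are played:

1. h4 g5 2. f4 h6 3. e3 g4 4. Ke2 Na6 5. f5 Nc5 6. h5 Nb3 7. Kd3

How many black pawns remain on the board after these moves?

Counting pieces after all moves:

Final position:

  a b c d e f g h
  ─────────────────
8│♜ · ♝ ♛ ♚ ♝ ♞ ♜│8
7│♟ ♟ ♟ ♟ ♟ ♟ · ·│7
6│· · · · · · · ♟│6
5│· · · · · ♙ · ♙│5
4│· · · · · · ♟ ·│4
3│· ♞ · ♔ ♙ · · ·│3
2│♙ ♙ ♙ ♙ · · ♙ ·│2
1│♖ ♘ ♗ ♕ · ♗ ♘ ♖│1
  ─────────────────
  a b c d e f g h


8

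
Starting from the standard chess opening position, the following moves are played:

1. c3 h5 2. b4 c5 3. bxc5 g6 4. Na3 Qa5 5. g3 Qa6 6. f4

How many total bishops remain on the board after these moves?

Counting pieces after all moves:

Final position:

  a b c d e f g h
  ─────────────────
8│♜ ♞ ♝ · ♚ ♝ ♞ ♜│8
7│♟ ♟ · ♟ ♟ ♟ · ·│7
6│♛ · · · · · ♟ ·│6
5│· · ♙ · · · · ♟│5
4│· · · · · ♙ · ·│4
3│♘ · ♙ · · · ♙ ·│3
2│♙ · · ♙ ♙ · · ♙│2
1│♖ · ♗ ♕ ♔ ♗ ♘ ♖│1
  ─────────────────
  a b c d e f g h


4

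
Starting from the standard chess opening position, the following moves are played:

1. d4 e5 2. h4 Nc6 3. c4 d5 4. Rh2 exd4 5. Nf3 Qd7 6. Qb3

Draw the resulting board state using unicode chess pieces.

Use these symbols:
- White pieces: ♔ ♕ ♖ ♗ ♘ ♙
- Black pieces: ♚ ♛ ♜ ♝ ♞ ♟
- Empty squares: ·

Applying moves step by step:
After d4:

♜ ♞ ♝ ♛ ♚ ♝ ♞ ♜
♟ ♟ ♟ ♟ ♟ ♟ ♟ ♟
· · · · · · · ·
· · · · · · · ·
· · · ♙ · · · ·
· · · · · · · ·
♙ ♙ ♙ · ♙ ♙ ♙ ♙
♖ ♘ ♗ ♕ ♔ ♗ ♘ ♖


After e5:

♜ ♞ ♝ ♛ ♚ ♝ ♞ ♜
♟ ♟ ♟ ♟ · ♟ ♟ ♟
· · · · · · · ·
· · · · ♟ · · ·
· · · ♙ · · · ·
· · · · · · · ·
♙ ♙ ♙ · ♙ ♙ ♙ ♙
♖ ♘ ♗ ♕ ♔ ♗ ♘ ♖


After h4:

♜ ♞ ♝ ♛ ♚ ♝ ♞ ♜
♟ ♟ ♟ ♟ · ♟ ♟ ♟
· · · · · · · ·
· · · · ♟ · · ·
· · · ♙ · · · ♙
· · · · · · · ·
♙ ♙ ♙ · ♙ ♙ ♙ ·
♖ ♘ ♗ ♕ ♔ ♗ ♘ ♖


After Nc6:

♜ · ♝ ♛ ♚ ♝ ♞ ♜
♟ ♟ ♟ ♟ · ♟ ♟ ♟
· · ♞ · · · · ·
· · · · ♟ · · ·
· · · ♙ · · · ♙
· · · · · · · ·
♙ ♙ ♙ · ♙ ♙ ♙ ·
♖ ♘ ♗ ♕ ♔ ♗ ♘ ♖


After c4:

♜ · ♝ ♛ ♚ ♝ ♞ ♜
♟ ♟ ♟ ♟ · ♟ ♟ ♟
· · ♞ · · · · ·
· · · · ♟ · · ·
· · ♙ ♙ · · · ♙
· · · · · · · ·
♙ ♙ · · ♙ ♙ ♙ ·
♖ ♘ ♗ ♕ ♔ ♗ ♘ ♖


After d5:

♜ · ♝ ♛ ♚ ♝ ♞ ♜
♟ ♟ ♟ · · ♟ ♟ ♟
· · ♞ · · · · ·
· · · ♟ ♟ · · ·
· · ♙ ♙ · · · ♙
· · · · · · · ·
♙ ♙ · · ♙ ♙ ♙ ·
♖ ♘ ♗ ♕ ♔ ♗ ♘ ♖


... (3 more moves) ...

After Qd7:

♜ · ♝ · ♚ ♝ ♞ ♜
♟ ♟ ♟ ♛ · ♟ ♟ ♟
· · ♞ · · · · ·
· · · ♟ · · · ·
· · ♙ ♟ · · · ♙
· · · · · ♘ · ·
♙ ♙ · · ♙ ♙ ♙ ♖
♖ ♘ ♗ ♕ ♔ ♗ · ·


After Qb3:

♜ · ♝ · ♚ ♝ ♞ ♜
♟ ♟ ♟ ♛ · ♟ ♟ ♟
· · ♞ · · · · ·
· · · ♟ · · · ·
· · ♙ ♟ · · · ♙
· ♕ · · · ♘ · ·
♙ ♙ · · ♙ ♙ ♙ ♖
♖ ♘ ♗ · ♔ ♗ · ·



  a b c d e f g h
  ─────────────────
8│♜ · ♝ · ♚ ♝ ♞ ♜│8
7│♟ ♟ ♟ ♛ · ♟ ♟ ♟│7
6│· · ♞ · · · · ·│6
5│· · · ♟ · · · ·│5
4│· · ♙ ♟ · · · ♙│4
3│· ♕ · · · ♘ · ·│3
2│♙ ♙ · · ♙ ♙ ♙ ♖│2
1│♖ ♘ ♗ · ♔ ♗ · ·│1
  ─────────────────
  a b c d e f g h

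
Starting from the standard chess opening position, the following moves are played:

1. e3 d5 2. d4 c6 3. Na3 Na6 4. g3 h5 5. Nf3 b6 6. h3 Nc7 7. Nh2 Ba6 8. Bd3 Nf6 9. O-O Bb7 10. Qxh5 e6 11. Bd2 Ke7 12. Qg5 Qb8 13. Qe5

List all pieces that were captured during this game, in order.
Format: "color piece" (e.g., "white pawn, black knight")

Tracking captures:
  Qxh5: captured black pawn

black pawn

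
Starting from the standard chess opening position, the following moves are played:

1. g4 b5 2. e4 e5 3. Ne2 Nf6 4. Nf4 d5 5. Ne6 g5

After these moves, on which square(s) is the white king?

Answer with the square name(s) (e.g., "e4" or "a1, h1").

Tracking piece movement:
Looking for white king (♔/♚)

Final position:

  a b c d e f g h
  ─────────────────
8│♜ ♞ ♝ ♛ ♚ ♝ · ♜│8
7│♟ · ♟ · · ♟ · ♟│7
6│· · · · ♘ ♞ · ·│6
5│· ♟ · ♟ ♟ · ♟ ·│5
4│· · · · ♙ · ♙ ·│4
3│· · · · · · · ·│3
2│♙ ♙ ♙ ♙ · ♙ · ♙│2
1│♖ ♘ ♗ ♕ ♔ ♗ · ♖│1
  ─────────────────
  a b c d e f g h


e1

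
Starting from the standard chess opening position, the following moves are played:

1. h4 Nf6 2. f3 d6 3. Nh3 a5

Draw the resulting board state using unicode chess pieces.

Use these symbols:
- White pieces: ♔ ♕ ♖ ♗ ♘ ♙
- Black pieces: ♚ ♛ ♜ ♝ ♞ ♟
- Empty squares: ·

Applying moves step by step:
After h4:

♜ ♞ ♝ ♛ ♚ ♝ ♞ ♜
♟ ♟ ♟ ♟ ♟ ♟ ♟ ♟
· · · · · · · ·
· · · · · · · ·
· · · · · · · ♙
· · · · · · · ·
♙ ♙ ♙ ♙ ♙ ♙ ♙ ·
♖ ♘ ♗ ♕ ♔ ♗ ♘ ♖


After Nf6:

♜ ♞ ♝ ♛ ♚ ♝ · ♜
♟ ♟ ♟ ♟ ♟ ♟ ♟ ♟
· · · · · ♞ · ·
· · · · · · · ·
· · · · · · · ♙
· · · · · · · ·
♙ ♙ ♙ ♙ ♙ ♙ ♙ ·
♖ ♘ ♗ ♕ ♔ ♗ ♘ ♖


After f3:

♜ ♞ ♝ ♛ ♚ ♝ · ♜
♟ ♟ ♟ ♟ ♟ ♟ ♟ ♟
· · · · · ♞ · ·
· · · · · · · ·
· · · · · · · ♙
· · · · · ♙ · ·
♙ ♙ ♙ ♙ ♙ · ♙ ·
♖ ♘ ♗ ♕ ♔ ♗ ♘ ♖


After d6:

♜ ♞ ♝ ♛ ♚ ♝ · ♜
♟ ♟ ♟ · ♟ ♟ ♟ ♟
· · · ♟ · ♞ · ·
· · · · · · · ·
· · · · · · · ♙
· · · · · ♙ · ·
♙ ♙ ♙ ♙ ♙ · ♙ ·
♖ ♘ ♗ ♕ ♔ ♗ ♘ ♖


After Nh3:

♜ ♞ ♝ ♛ ♚ ♝ · ♜
♟ ♟ ♟ · ♟ ♟ ♟ ♟
· · · ♟ · ♞ · ·
· · · · · · · ·
· · · · · · · ♙
· · · · · ♙ · ♘
♙ ♙ ♙ ♙ ♙ · ♙ ·
♖ ♘ ♗ ♕ ♔ ♗ · ♖


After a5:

♜ ♞ ♝ ♛ ♚ ♝ · ♜
· ♟ ♟ · ♟ ♟ ♟ ♟
· · · ♟ · ♞ · ·
♟ · · · · · · ·
· · · · · · · ♙
· · · · · ♙ · ♘
♙ ♙ ♙ ♙ ♙ · ♙ ·
♖ ♘ ♗ ♕ ♔ ♗ · ♖



  a b c d e f g h
  ─────────────────
8│♜ ♞ ♝ ♛ ♚ ♝ · ♜│8
7│· ♟ ♟ · ♟ ♟ ♟ ♟│7
6│· · · ♟ · ♞ · ·│6
5│♟ · · · · · · ·│5
4│· · · · · · · ♙│4
3│· · · · · ♙ · ♘│3
2│♙ ♙ ♙ ♙ ♙ · ♙ ·│2
1│♖ ♘ ♗ ♕ ♔ ♗ · ♖│1
  ─────────────────
  a b c d e f g h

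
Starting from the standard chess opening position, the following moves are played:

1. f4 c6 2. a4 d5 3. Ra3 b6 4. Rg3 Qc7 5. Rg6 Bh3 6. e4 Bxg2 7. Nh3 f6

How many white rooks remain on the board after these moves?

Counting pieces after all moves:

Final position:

  a b c d e f g h
  ─────────────────
8│♜ ♞ · · ♚ ♝ ♞ ♜│8
7│♟ · ♛ · ♟ · ♟ ♟│7
6│· ♟ ♟ · · ♟ ♖ ·│6
5│· · · ♟ · · · ·│5
4│♙ · · · ♙ ♙ · ·│4
3│· · · · · · · ♘│3
2│· ♙ ♙ ♙ · · ♝ ♙│2
1│· ♘ ♗ ♕ ♔ ♗ · ♖│1
  ─────────────────
  a b c d e f g h


2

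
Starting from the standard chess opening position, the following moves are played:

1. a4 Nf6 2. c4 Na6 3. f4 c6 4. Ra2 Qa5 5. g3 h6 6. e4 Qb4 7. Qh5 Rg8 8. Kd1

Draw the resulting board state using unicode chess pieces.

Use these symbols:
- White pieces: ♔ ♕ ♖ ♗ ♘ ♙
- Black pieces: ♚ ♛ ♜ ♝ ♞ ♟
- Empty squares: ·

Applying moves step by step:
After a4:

♜ ♞ ♝ ♛ ♚ ♝ ♞ ♜
♟ ♟ ♟ ♟ ♟ ♟ ♟ ♟
· · · · · · · ·
· · · · · · · ·
♙ · · · · · · ·
· · · · · · · ·
· ♙ ♙ ♙ ♙ ♙ ♙ ♙
♖ ♘ ♗ ♕ ♔ ♗ ♘ ♖


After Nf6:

♜ ♞ ♝ ♛ ♚ ♝ · ♜
♟ ♟ ♟ ♟ ♟ ♟ ♟ ♟
· · · · · ♞ · ·
· · · · · · · ·
♙ · · · · · · ·
· · · · · · · ·
· ♙ ♙ ♙ ♙ ♙ ♙ ♙
♖ ♘ ♗ ♕ ♔ ♗ ♘ ♖


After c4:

♜ ♞ ♝ ♛ ♚ ♝ · ♜
♟ ♟ ♟ ♟ ♟ ♟ ♟ ♟
· · · · · ♞ · ·
· · · · · · · ·
♙ · ♙ · · · · ·
· · · · · · · ·
· ♙ · ♙ ♙ ♙ ♙ ♙
♖ ♘ ♗ ♕ ♔ ♗ ♘ ♖


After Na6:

♜ · ♝ ♛ ♚ ♝ · ♜
♟ ♟ ♟ ♟ ♟ ♟ ♟ ♟
♞ · · · · ♞ · ·
· · · · · · · ·
♙ · ♙ · · · · ·
· · · · · · · ·
· ♙ · ♙ ♙ ♙ ♙ ♙
♖ ♘ ♗ ♕ ♔ ♗ ♘ ♖


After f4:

♜ · ♝ ♛ ♚ ♝ · ♜
♟ ♟ ♟ ♟ ♟ ♟ ♟ ♟
♞ · · · · ♞ · ·
· · · · · · · ·
♙ · ♙ · · ♙ · ·
· · · · · · · ·
· ♙ · ♙ ♙ · ♙ ♙
♖ ♘ ♗ ♕ ♔ ♗ ♘ ♖


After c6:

♜ · ♝ ♛ ♚ ♝ · ♜
♟ ♟ · ♟ ♟ ♟ ♟ ♟
♞ · ♟ · · ♞ · ·
· · · · · · · ·
♙ · ♙ · · ♙ · ·
· · · · · · · ·
· ♙ · ♙ ♙ · ♙ ♙
♖ ♘ ♗ ♕ ♔ ♗ ♘ ♖


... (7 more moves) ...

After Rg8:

♜ · ♝ · ♚ ♝ ♜ ·
♟ ♟ · ♟ ♟ ♟ ♟ ·
♞ · ♟ · · ♞ · ♟
· · · · · · · ♕
♙ ♛ ♙ · ♙ ♙ · ·
· · · · · · ♙ ·
♖ ♙ · ♙ · · · ♙
· ♘ ♗ · ♔ ♗ ♘ ♖


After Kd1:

♜ · ♝ · ♚ ♝ ♜ ·
♟ ♟ · ♟ ♟ ♟ ♟ ·
♞ · ♟ · · ♞ · ♟
· · · · · · · ♕
♙ ♛ ♙ · ♙ ♙ · ·
· · · · · · ♙ ·
♖ ♙ · ♙ · · · ♙
· ♘ ♗ ♔ · ♗ ♘ ♖



  a b c d e f g h
  ─────────────────
8│♜ · ♝ · ♚ ♝ ♜ ·│8
7│♟ ♟ · ♟ ♟ ♟ ♟ ·│7
6│♞ · ♟ · · ♞ · ♟│6
5│· · · · · · · ♕│5
4│♙ ♛ ♙ · ♙ ♙ · ·│4
3│· · · · · · ♙ ·│3
2│♖ ♙ · ♙ · · · ♙│2
1│· ♘ ♗ ♔ · ♗ ♘ ♖│1
  ─────────────────
  a b c d e f g h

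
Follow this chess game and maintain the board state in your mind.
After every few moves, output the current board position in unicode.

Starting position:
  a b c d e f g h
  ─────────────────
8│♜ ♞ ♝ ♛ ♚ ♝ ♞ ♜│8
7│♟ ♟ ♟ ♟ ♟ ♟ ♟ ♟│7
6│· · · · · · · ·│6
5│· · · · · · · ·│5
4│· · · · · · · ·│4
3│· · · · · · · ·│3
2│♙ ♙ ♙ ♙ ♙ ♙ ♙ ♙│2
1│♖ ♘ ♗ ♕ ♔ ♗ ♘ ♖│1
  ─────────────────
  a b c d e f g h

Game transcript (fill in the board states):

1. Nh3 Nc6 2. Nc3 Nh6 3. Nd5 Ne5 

  a b c d e f g h
  ─────────────────
8│♜ · ♝ ♛ ♚ ♝ · ♜│8
7│♟ ♟ ♟ ♟ ♟ ♟ ♟ ♟│7
6│· · · · · · · ♞│6
5│· · · ♘ ♞ · · ·│5
4│· · · · · · · ·│4
3│· · · · · · · ♘│3
2│♙ ♙ ♙ ♙ ♙ ♙ ♙ ♙│2
1│♖ · ♗ ♕ ♔ ♗ · ♖│1
  ─────────────────
  a b c d e f g h

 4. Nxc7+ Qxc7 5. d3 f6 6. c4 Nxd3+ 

  a b c d e f g h
  ─────────────────
8│♜ · ♝ · ♚ ♝ · ♜│8
7│♟ ♟ ♛ ♟ ♟ · ♟ ♟│7
6│· · · · · ♟ · ♞│6
5│· · · · · · · ·│5
4│· · ♙ · · · · ·│4
3│· · · ♞ · · · ♘│3
2│♙ ♙ · · ♙ ♙ ♙ ♙│2
1│♖ · ♗ ♕ ♔ ♗ · ♖│1
  ─────────────────
  a b c d e f g h

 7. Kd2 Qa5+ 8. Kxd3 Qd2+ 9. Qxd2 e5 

  a b c d e f g h
  ─────────────────
8│♜ · ♝ · ♚ ♝ · ♜│8
7│♟ ♟ · ♟ · · ♟ ♟│7
6│· · · · · ♟ · ♞│6
5│· · · · ♟ · · ·│5
4│· · ♙ · · · · ·│4
3│· · · ♔ · · · ♘│3
2│♙ ♙ · ♕ ♙ ♙ ♙ ♙│2
1│♖ · ♗ · · ♗ · ♖│1
  ─────────────────
  a b c d e f g h

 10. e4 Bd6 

  a b c d e f g h
  ─────────────────
8│♜ · ♝ · ♚ · · ♜│8
7│♟ ♟ · ♟ · · ♟ ♟│7
6│· · · ♝ · ♟ · ♞│6
5│· · · · ♟ · · ·│5
4│· · ♙ · ♙ · · ·│4
3│· · · ♔ · · · ♘│3
2│♙ ♙ · ♕ · ♙ ♙ ♙│2
1│♖ · ♗ · · ♗ · ♖│1
  ─────────────────
  a b c d e f g h


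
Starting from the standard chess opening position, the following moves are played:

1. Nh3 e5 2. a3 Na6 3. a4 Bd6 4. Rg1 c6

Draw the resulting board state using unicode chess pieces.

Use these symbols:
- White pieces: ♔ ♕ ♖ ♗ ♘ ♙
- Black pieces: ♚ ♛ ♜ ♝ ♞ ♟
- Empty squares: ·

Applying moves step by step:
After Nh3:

♜ ♞ ♝ ♛ ♚ ♝ ♞ ♜
♟ ♟ ♟ ♟ ♟ ♟ ♟ ♟
· · · · · · · ·
· · · · · · · ·
· · · · · · · ·
· · · · · · · ♘
♙ ♙ ♙ ♙ ♙ ♙ ♙ ♙
♖ ♘ ♗ ♕ ♔ ♗ · ♖


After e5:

♜ ♞ ♝ ♛ ♚ ♝ ♞ ♜
♟ ♟ ♟ ♟ · ♟ ♟ ♟
· · · · · · · ·
· · · · ♟ · · ·
· · · · · · · ·
· · · · · · · ♘
♙ ♙ ♙ ♙ ♙ ♙ ♙ ♙
♖ ♘ ♗ ♕ ♔ ♗ · ♖


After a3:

♜ ♞ ♝ ♛ ♚ ♝ ♞ ♜
♟ ♟ ♟ ♟ · ♟ ♟ ♟
· · · · · · · ·
· · · · ♟ · · ·
· · · · · · · ·
♙ · · · · · · ♘
· ♙ ♙ ♙ ♙ ♙ ♙ ♙
♖ ♘ ♗ ♕ ♔ ♗ · ♖


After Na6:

♜ · ♝ ♛ ♚ ♝ ♞ ♜
♟ ♟ ♟ ♟ · ♟ ♟ ♟
♞ · · · · · · ·
· · · · ♟ · · ·
· · · · · · · ·
♙ · · · · · · ♘
· ♙ ♙ ♙ ♙ ♙ ♙ ♙
♖ ♘ ♗ ♕ ♔ ♗ · ♖


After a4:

♜ · ♝ ♛ ♚ ♝ ♞ ♜
♟ ♟ ♟ ♟ · ♟ ♟ ♟
♞ · · · · · · ·
· · · · ♟ · · ·
♙ · · · · · · ·
· · · · · · · ♘
· ♙ ♙ ♙ ♙ ♙ ♙ ♙
♖ ♘ ♗ ♕ ♔ ♗ · ♖


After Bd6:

♜ · ♝ ♛ ♚ · ♞ ♜
♟ ♟ ♟ ♟ · ♟ ♟ ♟
♞ · · ♝ · · · ·
· · · · ♟ · · ·
♙ · · · · · · ·
· · · · · · · ♘
· ♙ ♙ ♙ ♙ ♙ ♙ ♙
♖ ♘ ♗ ♕ ♔ ♗ · ♖


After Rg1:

♜ · ♝ ♛ ♚ · ♞ ♜
♟ ♟ ♟ ♟ · ♟ ♟ ♟
♞ · · ♝ · · · ·
· · · · ♟ · · ·
♙ · · · · · · ·
· · · · · · · ♘
· ♙ ♙ ♙ ♙ ♙ ♙ ♙
♖ ♘ ♗ ♕ ♔ ♗ ♖ ·


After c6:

♜ · ♝ ♛ ♚ · ♞ ♜
♟ ♟ · ♟ · ♟ ♟ ♟
♞ · ♟ ♝ · · · ·
· · · · ♟ · · ·
♙ · · · · · · ·
· · · · · · · ♘
· ♙ ♙ ♙ ♙ ♙ ♙ ♙
♖ ♘ ♗ ♕ ♔ ♗ ♖ ·



  a b c d e f g h
  ─────────────────
8│♜ · ♝ ♛ ♚ · ♞ ♜│8
7│♟ ♟ · ♟ · ♟ ♟ ♟│7
6│♞ · ♟ ♝ · · · ·│6
5│· · · · ♟ · · ·│5
4│♙ · · · · · · ·│4
3│· · · · · · · ♘│3
2│· ♙ ♙ ♙ ♙ ♙ ♙ ♙│2
1│♖ ♘ ♗ ♕ ♔ ♗ ♖ ·│1
  ─────────────────
  a b c d e f g h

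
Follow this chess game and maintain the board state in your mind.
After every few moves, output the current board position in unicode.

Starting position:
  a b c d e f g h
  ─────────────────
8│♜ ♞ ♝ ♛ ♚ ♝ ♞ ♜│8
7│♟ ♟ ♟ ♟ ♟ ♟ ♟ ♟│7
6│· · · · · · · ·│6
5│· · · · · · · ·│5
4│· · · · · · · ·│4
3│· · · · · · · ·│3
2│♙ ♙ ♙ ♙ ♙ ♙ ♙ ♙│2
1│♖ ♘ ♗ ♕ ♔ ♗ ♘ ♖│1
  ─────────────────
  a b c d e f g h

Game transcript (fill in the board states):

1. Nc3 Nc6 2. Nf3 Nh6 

  a b c d e f g h
  ─────────────────
8│♜ · ♝ ♛ ♚ ♝ · ♜│8
7│♟ ♟ ♟ ♟ ♟ ♟ ♟ ♟│7
6│· · ♞ · · · · ♞│6
5│· · · · · · · ·│5
4│· · · · · · · ·│4
3│· · ♘ · · ♘ · ·│3
2│♙ ♙ ♙ ♙ ♙ ♙ ♙ ♙│2
1│♖ · ♗ ♕ ♔ ♗ · ♖│1
  ─────────────────
  a b c d e f g h

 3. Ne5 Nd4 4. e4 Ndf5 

  a b c d e f g h
  ─────────────────
8│♜ · ♝ ♛ ♚ ♝ · ♜│8
7│♟ ♟ ♟ ♟ ♟ ♟ ♟ ♟│7
6│· · · · · · · ♞│6
5│· · · · ♘ ♞ · ·│5
4│· · · · ♙ · · ·│4
3│· · ♘ · · · · ·│3
2│♙ ♙ ♙ ♙ · ♙ ♙ ♙│2
1│♖ · ♗ ♕ ♔ ♗ · ♖│1
  ─────────────────
  a b c d e f g h

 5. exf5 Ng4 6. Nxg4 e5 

  a b c d e f g h
  ─────────────────
8│♜ · ♝ ♛ ♚ ♝ · ♜│8
7│♟ ♟ ♟ ♟ · ♟ ♟ ♟│7
6│· · · · · · · ·│6
5│· · · · ♟ ♙ · ·│5
4│· · · · · · ♘ ·│4
3│· · ♘ · · · · ·│3
2│♙ ♙ ♙ ♙ · ♙ ♙ ♙│2
1│♖ · ♗ ♕ ♔ ♗ · ♖│1
  ─────────────────
  a b c d e f g h



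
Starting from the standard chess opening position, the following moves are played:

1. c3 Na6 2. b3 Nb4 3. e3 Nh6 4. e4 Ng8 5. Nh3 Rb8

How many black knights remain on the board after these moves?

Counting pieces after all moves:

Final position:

  a b c d e f g h
  ─────────────────
8│· ♜ ♝ ♛ ♚ ♝ ♞ ♜│8
7│♟ ♟ ♟ ♟ ♟ ♟ ♟ ♟│7
6│· · · · · · · ·│6
5│· · · · · · · ·│5
4│· ♞ · · ♙ · · ·│4
3│· ♙ ♙ · · · · ♘│3
2│♙ · · ♙ · ♙ ♙ ♙│2
1│♖ ♘ ♗ ♕ ♔ ♗ · ♖│1
  ─────────────────
  a b c d e f g h


2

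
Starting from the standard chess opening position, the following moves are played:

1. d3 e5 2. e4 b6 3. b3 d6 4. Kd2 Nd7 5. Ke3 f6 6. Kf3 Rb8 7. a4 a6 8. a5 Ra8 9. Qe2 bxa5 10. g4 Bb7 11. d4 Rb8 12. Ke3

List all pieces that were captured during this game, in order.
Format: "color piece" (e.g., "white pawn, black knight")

Tracking captures:
  bxa5: captured white pawn

white pawn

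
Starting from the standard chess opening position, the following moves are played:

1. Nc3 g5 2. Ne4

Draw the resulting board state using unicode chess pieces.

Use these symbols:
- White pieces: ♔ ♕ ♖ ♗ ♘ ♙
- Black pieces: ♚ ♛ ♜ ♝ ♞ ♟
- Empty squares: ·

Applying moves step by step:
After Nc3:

♜ ♞ ♝ ♛ ♚ ♝ ♞ ♜
♟ ♟ ♟ ♟ ♟ ♟ ♟ ♟
· · · · · · · ·
· · · · · · · ·
· · · · · · · ·
· · ♘ · · · · ·
♙ ♙ ♙ ♙ ♙ ♙ ♙ ♙
♖ · ♗ ♕ ♔ ♗ ♘ ♖


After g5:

♜ ♞ ♝ ♛ ♚ ♝ ♞ ♜
♟ ♟ ♟ ♟ ♟ ♟ · ♟
· · · · · · · ·
· · · · · · ♟ ·
· · · · · · · ·
· · ♘ · · · · ·
♙ ♙ ♙ ♙ ♙ ♙ ♙ ♙
♖ · ♗ ♕ ♔ ♗ ♘ ♖


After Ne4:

♜ ♞ ♝ ♛ ♚ ♝ ♞ ♜
♟ ♟ ♟ ♟ ♟ ♟ · ♟
· · · · · · · ·
· · · · · · ♟ ·
· · · · ♘ · · ·
· · · · · · · ·
♙ ♙ ♙ ♙ ♙ ♙ ♙ ♙
♖ · ♗ ♕ ♔ ♗ ♘ ♖



  a b c d e f g h
  ─────────────────
8│♜ ♞ ♝ ♛ ♚ ♝ ♞ ♜│8
7│♟ ♟ ♟ ♟ ♟ ♟ · ♟│7
6│· · · · · · · ·│6
5│· · · · · · ♟ ·│5
4│· · · · ♘ · · ·│4
3│· · · · · · · ·│3
2│♙ ♙ ♙ ♙ ♙ ♙ ♙ ♙│2
1│♖ · ♗ ♕ ♔ ♗ ♘ ♖│1
  ─────────────────
  a b c d e f g h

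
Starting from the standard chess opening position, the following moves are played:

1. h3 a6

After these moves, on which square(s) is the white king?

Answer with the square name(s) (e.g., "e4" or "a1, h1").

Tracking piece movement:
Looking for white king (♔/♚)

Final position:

  a b c d e f g h
  ─────────────────
8│♜ ♞ ♝ ♛ ♚ ♝ ♞ ♜│8
7│· ♟ ♟ ♟ ♟ ♟ ♟ ♟│7
6│♟ · · · · · · ·│6
5│· · · · · · · ·│5
4│· · · · · · · ·│4
3│· · · · · · · ♙│3
2│♙ ♙ ♙ ♙ ♙ ♙ ♙ ·│2
1│♖ ♘ ♗ ♕ ♔ ♗ ♘ ♖│1
  ─────────────────
  a b c d e f g h


e1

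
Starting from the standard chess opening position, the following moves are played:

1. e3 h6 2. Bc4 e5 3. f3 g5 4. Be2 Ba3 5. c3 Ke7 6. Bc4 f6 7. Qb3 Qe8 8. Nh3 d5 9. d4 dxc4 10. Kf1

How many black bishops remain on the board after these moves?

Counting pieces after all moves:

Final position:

  a b c d e f g h
  ─────────────────
8│♜ ♞ ♝ · ♛ · ♞ ♜│8
7│♟ ♟ ♟ · ♚ · · ·│7
6│· · · · · ♟ · ♟│6
5│· · · · ♟ · ♟ ·│5
4│· · ♟ ♙ · · · ·│4
3│♝ ♕ ♙ · ♙ ♙ · ♘│3
2│♙ ♙ · · · · ♙ ♙│2
1│♖ ♘ ♗ · · ♔ · ♖│1
  ─────────────────
  a b c d e f g h


2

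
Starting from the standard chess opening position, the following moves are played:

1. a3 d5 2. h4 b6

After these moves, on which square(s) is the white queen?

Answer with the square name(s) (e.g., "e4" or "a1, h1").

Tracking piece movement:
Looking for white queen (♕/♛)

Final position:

  a b c d e f g h
  ─────────────────
8│♜ ♞ ♝ ♛ ♚ ♝ ♞ ♜│8
7│♟ · ♟ · ♟ ♟ ♟ ♟│7
6│· ♟ · · · · · ·│6
5│· · · ♟ · · · ·│5
4│· · · · · · · ♙│4
3│♙ · · · · · · ·│3
2│· ♙ ♙ ♙ ♙ ♙ ♙ ·│2
1│♖ ♘ ♗ ♕ ♔ ♗ ♘ ♖│1
  ─────────────────
  a b c d e f g h


d1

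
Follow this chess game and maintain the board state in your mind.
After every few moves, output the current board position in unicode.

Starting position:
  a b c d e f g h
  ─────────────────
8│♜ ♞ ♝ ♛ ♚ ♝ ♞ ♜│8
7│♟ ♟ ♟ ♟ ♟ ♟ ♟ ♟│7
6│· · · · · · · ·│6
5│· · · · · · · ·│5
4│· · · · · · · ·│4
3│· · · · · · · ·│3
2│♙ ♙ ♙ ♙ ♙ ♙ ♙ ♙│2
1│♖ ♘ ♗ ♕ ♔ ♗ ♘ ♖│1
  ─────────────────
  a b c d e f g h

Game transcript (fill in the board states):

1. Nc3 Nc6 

  a b c d e f g h
  ─────────────────
8│♜ · ♝ ♛ ♚ ♝ ♞ ♜│8
7│♟ ♟ ♟ ♟ ♟ ♟ ♟ ♟│7
6│· · ♞ · · · · ·│6
5│· · · · · · · ·│5
4│· · · · · · · ·│4
3│· · ♘ · · · · ·│3
2│♙ ♙ ♙ ♙ ♙ ♙ ♙ ♙│2
1│♖ · ♗ ♕ ♔ ♗ ♘ ♖│1
  ─────────────────
  a b c d e f g h

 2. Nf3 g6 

  a b c d e f g h
  ─────────────────
8│♜ · ♝ ♛ ♚ ♝ ♞ ♜│8
7│♟ ♟ ♟ ♟ ♟ ♟ · ♟│7
6│· · ♞ · · · ♟ ·│6
5│· · · · · · · ·│5
4│· · · · · · · ·│4
3│· · ♘ · · ♘ · ·│3
2│♙ ♙ ♙ ♙ ♙ ♙ ♙ ♙│2
1│♖ · ♗ ♕ ♔ ♗ · ♖│1
  ─────────────────
  a b c d e f g h

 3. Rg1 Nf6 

  a b c d e f g h
  ─────────────────
8│♜ · ♝ ♛ ♚ ♝ · ♜│8
7│♟ ♟ ♟ ♟ ♟ ♟ · ♟│7
6│· · ♞ · · ♞ ♟ ·│6
5│· · · · · · · ·│5
4│· · · · · · · ·│4
3│· · ♘ · · ♘ · ·│3
2│♙ ♙ ♙ ♙ ♙ ♙ ♙ ♙│2
1│♖ · ♗ ♕ ♔ ♗ ♖ ·│1
  ─────────────────
  a b c d e f g h

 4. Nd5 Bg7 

  a b c d e f g h
  ─────────────────
8│♜ · ♝ ♛ ♚ · · ♜│8
7│♟ ♟ ♟ ♟ ♟ ♟ ♝ ♟│7
6│· · ♞ · · ♞ ♟ ·│6
5│· · · ♘ · · · ·│5
4│· · · · · · · ·│4
3│· · · · · ♘ · ·│3
2│♙ ♙ ♙ ♙ ♙ ♙ ♙ ♙│2
1│♖ · ♗ ♕ ♔ ♗ ♖ ·│1
  ─────────────────
  a b c d e f g h



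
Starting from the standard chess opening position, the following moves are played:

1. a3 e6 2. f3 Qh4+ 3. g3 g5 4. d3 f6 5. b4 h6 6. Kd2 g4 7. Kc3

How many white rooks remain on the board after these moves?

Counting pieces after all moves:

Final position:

  a b c d e f g h
  ─────────────────
8│♜ ♞ ♝ · ♚ ♝ ♞ ♜│8
7│♟ ♟ ♟ ♟ · · · ·│7
6│· · · · ♟ ♟ · ♟│6
5│· · · · · · · ·│5
4│· ♙ · · · · ♟ ♛│4
3│♙ · ♔ ♙ · ♙ ♙ ·│3
2│· · ♙ · ♙ · · ♙│2
1│♖ ♘ ♗ ♕ · ♗ ♘ ♖│1
  ─────────────────
  a b c d e f g h


2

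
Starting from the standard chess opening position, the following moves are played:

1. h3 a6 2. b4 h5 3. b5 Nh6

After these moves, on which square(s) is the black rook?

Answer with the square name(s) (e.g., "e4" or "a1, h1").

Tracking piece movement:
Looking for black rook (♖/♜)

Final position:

  a b c d e f g h
  ─────────────────
8│♜ ♞ ♝ ♛ ♚ ♝ · ♜│8
7│· ♟ ♟ ♟ ♟ ♟ ♟ ·│7
6│♟ · · · · · · ♞│6
5│· ♙ · · · · · ♟│5
4│· · · · · · · ·│4
3│· · · · · · · ♙│3
2│♙ · ♙ ♙ ♙ ♙ ♙ ·│2
1│♖ ♘ ♗ ♕ ♔ ♗ ♘ ♖│1
  ─────────────────
  a b c d e f g h


a8, h8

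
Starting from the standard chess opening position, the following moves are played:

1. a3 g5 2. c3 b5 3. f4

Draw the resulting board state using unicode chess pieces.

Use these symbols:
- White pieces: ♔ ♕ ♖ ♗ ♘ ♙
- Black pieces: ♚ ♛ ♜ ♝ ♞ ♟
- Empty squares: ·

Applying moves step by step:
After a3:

♜ ♞ ♝ ♛ ♚ ♝ ♞ ♜
♟ ♟ ♟ ♟ ♟ ♟ ♟ ♟
· · · · · · · ·
· · · · · · · ·
· · · · · · · ·
♙ · · · · · · ·
· ♙ ♙ ♙ ♙ ♙ ♙ ♙
♖ ♘ ♗ ♕ ♔ ♗ ♘ ♖


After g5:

♜ ♞ ♝ ♛ ♚ ♝ ♞ ♜
♟ ♟ ♟ ♟ ♟ ♟ · ♟
· · · · · · · ·
· · · · · · ♟ ·
· · · · · · · ·
♙ · · · · · · ·
· ♙ ♙ ♙ ♙ ♙ ♙ ♙
♖ ♘ ♗ ♕ ♔ ♗ ♘ ♖


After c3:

♜ ♞ ♝ ♛ ♚ ♝ ♞ ♜
♟ ♟ ♟ ♟ ♟ ♟ · ♟
· · · · · · · ·
· · · · · · ♟ ·
· · · · · · · ·
♙ · ♙ · · · · ·
· ♙ · ♙ ♙ ♙ ♙ ♙
♖ ♘ ♗ ♕ ♔ ♗ ♘ ♖


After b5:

♜ ♞ ♝ ♛ ♚ ♝ ♞ ♜
♟ · ♟ ♟ ♟ ♟ · ♟
· · · · · · · ·
· ♟ · · · · ♟ ·
· · · · · · · ·
♙ · ♙ · · · · ·
· ♙ · ♙ ♙ ♙ ♙ ♙
♖ ♘ ♗ ♕ ♔ ♗ ♘ ♖


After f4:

♜ ♞ ♝ ♛ ♚ ♝ ♞ ♜
♟ · ♟ ♟ ♟ ♟ · ♟
· · · · · · · ·
· ♟ · · · · ♟ ·
· · · · · ♙ · ·
♙ · ♙ · · · · ·
· ♙ · ♙ ♙ · ♙ ♙
♖ ♘ ♗ ♕ ♔ ♗ ♘ ♖



  a b c d e f g h
  ─────────────────
8│♜ ♞ ♝ ♛ ♚ ♝ ♞ ♜│8
7│♟ · ♟ ♟ ♟ ♟ · ♟│7
6│· · · · · · · ·│6
5│· ♟ · · · · ♟ ·│5
4│· · · · · ♙ · ·│4
3│♙ · ♙ · · · · ·│3
2│· ♙ · ♙ ♙ · ♙ ♙│2
1│♖ ♘ ♗ ♕ ♔ ♗ ♘ ♖│1
  ─────────────────
  a b c d e f g h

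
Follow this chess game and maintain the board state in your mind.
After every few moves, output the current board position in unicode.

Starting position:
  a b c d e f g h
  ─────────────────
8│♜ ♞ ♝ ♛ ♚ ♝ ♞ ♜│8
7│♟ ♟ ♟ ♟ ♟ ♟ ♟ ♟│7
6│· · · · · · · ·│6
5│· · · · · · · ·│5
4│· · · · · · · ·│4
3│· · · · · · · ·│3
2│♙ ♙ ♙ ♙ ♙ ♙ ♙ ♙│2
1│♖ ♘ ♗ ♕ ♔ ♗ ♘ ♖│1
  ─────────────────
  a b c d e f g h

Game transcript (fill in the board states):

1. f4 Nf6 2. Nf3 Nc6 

  a b c d e f g h
  ─────────────────
8│♜ · ♝ ♛ ♚ ♝ · ♜│8
7│♟ ♟ ♟ ♟ ♟ ♟ ♟ ♟│7
6│· · ♞ · · ♞ · ·│6
5│· · · · · · · ·│5
4│· · · · · ♙ · ·│4
3│· · · · · ♘ · ·│3
2│♙ ♙ ♙ ♙ ♙ · ♙ ♙│2
1│♖ ♘ ♗ ♕ ♔ ♗ · ♖│1
  ─────────────────
  a b c d e f g h

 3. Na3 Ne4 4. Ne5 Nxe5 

  a b c d e f g h
  ─────────────────
8│♜ · ♝ ♛ ♚ ♝ · ♜│8
7│♟ ♟ ♟ ♟ ♟ ♟ ♟ ♟│7
6│· · · · · · · ·│6
5│· · · · ♞ · · ·│5
4│· · · · ♞ ♙ · ·│4
3│♘ · · · · · · ·│3
2│♙ ♙ ♙ ♙ ♙ · ♙ ♙│2
1│♖ · ♗ ♕ ♔ ♗ · ♖│1
  ─────────────────
  a b c d e f g h

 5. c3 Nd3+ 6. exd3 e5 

  a b c d e f g h
  ─────────────────
8│♜ · ♝ ♛ ♚ ♝ · ♜│8
7│♟ ♟ ♟ ♟ · ♟ ♟ ♟│7
6│· · · · · · · ·│6
5│· · · · ♟ · · ·│5
4│· · · · ♞ ♙ · ·│4
3│♘ · ♙ ♙ · · · ·│3
2│♙ ♙ · ♙ · · ♙ ♙│2
1│♖ · ♗ ♕ ♔ ♗ · ♖│1
  ─────────────────
  a b c d e f g h

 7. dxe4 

  a b c d e f g h
  ─────────────────
8│♜ · ♝ ♛ ♚ ♝ · ♜│8
7│♟ ♟ ♟ ♟ · ♟ ♟ ♟│7
6│· · · · · · · ·│6
5│· · · · ♟ · · ·│5
4│· · · · ♙ ♙ · ·│4
3│♘ · ♙ · · · · ·│3
2│♙ ♙ · ♙ · · ♙ ♙│2
1│♖ · ♗ ♕ ♔ ♗ · ♖│1
  ─────────────────
  a b c d e f g h


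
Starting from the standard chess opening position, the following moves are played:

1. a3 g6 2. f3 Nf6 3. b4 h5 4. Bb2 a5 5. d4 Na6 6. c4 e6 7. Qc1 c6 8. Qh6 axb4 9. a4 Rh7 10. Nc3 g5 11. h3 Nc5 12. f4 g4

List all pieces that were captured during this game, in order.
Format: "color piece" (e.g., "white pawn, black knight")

Tracking captures:
  axb4: captured white pawn

white pawn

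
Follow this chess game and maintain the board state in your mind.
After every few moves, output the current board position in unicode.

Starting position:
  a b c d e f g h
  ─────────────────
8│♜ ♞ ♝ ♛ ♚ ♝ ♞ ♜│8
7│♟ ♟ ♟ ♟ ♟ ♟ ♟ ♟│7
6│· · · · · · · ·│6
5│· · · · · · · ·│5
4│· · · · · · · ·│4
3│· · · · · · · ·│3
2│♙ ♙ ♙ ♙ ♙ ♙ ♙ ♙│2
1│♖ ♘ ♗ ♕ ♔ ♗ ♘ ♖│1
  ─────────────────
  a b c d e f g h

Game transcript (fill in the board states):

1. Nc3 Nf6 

  a b c d e f g h
  ─────────────────
8│♜ ♞ ♝ ♛ ♚ ♝ · ♜│8
7│♟ ♟ ♟ ♟ ♟ ♟ ♟ ♟│7
6│· · · · · ♞ · ·│6
5│· · · · · · · ·│5
4│· · · · · · · ·│4
3│· · ♘ · · · · ·│3
2│♙ ♙ ♙ ♙ ♙ ♙ ♙ ♙│2
1│♖ · ♗ ♕ ♔ ♗ ♘ ♖│1
  ─────────────────
  a b c d e f g h

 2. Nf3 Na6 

  a b c d e f g h
  ─────────────────
8│♜ · ♝ ♛ ♚ ♝ · ♜│8
7│♟ ♟ ♟ ♟ ♟ ♟ ♟ ♟│7
6│♞ · · · · ♞ · ·│6
5│· · · · · · · ·│5
4│· · · · · · · ·│4
3│· · ♘ · · ♘ · ·│3
2│♙ ♙ ♙ ♙ ♙ ♙ ♙ ♙│2
1│♖ · ♗ ♕ ♔ ♗ · ♖│1
  ─────────────────
  a b c d e f g h

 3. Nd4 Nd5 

  a b c d e f g h
  ─────────────────
8│♜ · ♝ ♛ ♚ ♝ · ♜│8
7│♟ ♟ ♟ ♟ ♟ ♟ ♟ ♟│7
6│♞ · · · · · · ·│6
5│· · · ♞ · · · ·│5
4│· · · ♘ · · · ·│4
3│· · ♘ · · · · ·│3
2│♙ ♙ ♙ ♙ ♙ ♙ ♙ ♙│2
1│♖ · ♗ ♕ ♔ ♗ · ♖│1
  ─────────────────
  a b c d e f g h

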